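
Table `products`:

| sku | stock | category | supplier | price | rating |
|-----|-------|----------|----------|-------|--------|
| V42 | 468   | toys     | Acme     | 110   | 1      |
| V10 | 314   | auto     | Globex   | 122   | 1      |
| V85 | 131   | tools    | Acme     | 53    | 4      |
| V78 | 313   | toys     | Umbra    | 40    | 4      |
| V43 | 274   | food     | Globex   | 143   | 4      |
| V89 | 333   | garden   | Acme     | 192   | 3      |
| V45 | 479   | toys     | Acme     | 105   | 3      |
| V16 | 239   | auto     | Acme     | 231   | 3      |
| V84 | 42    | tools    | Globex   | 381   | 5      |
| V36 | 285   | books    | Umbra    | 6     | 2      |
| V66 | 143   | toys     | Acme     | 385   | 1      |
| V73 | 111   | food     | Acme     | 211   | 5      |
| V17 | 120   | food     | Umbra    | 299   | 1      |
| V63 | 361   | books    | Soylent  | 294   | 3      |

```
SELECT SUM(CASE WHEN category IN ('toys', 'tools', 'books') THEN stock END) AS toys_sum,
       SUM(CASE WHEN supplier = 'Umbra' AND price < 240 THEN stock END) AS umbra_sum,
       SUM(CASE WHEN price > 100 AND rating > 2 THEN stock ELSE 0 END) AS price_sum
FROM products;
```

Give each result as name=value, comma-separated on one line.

[toys_sum: category IN ('toys', 'tools', 'books')]
sku=V42: ✓ → 468
sku=V10: ✗
sku=V85: ✓ → 131
sku=V78: ✓ → 313
sku=V43: ✗
sku=V89: ✗
sku=V45: ✓ → 479
sku=V16: ✗
sku=V84: ✓ → 42
sku=V36: ✓ → 285
sku=V66: ✓ → 143
sku=V73: ✗
sku=V17: ✗
sku=V63: ✓ → 361
toys_sum = 468 + 131 + 313 + 479 + 42 + 285 + 143 + 361 = 2222
—
[umbra_sum: supplier = 'Umbra' AND price < 240]
sku=V42: ✗
sku=V10: ✗
sku=V85: ✗
sku=V78: ✓ → 313
sku=V43: ✗
sku=V89: ✗
sku=V45: ✗
sku=V16: ✗
sku=V84: ✗
sku=V36: ✓ → 285
sku=V66: ✗
sku=V73: ✗
sku=V17: ✗
sku=V63: ✗
umbra_sum = 313 + 285 = 598
—
[price_sum: price > 100 AND rating > 2]
sku=V42: ✗
sku=V10: ✗
sku=V85: ✗
sku=V78: ✗
sku=V43: ✓ → 274
sku=V89: ✓ → 333
sku=V45: ✓ → 479
sku=V16: ✓ → 239
sku=V84: ✓ → 42
sku=V36: ✗
sku=V66: ✗
sku=V73: ✓ → 111
sku=V17: ✗
sku=V63: ✓ → 361
price_sum = 274 + 333 + 479 + 239 + 42 + 111 + 361 = 1839

toys_sum=2222, umbra_sum=598, price_sum=1839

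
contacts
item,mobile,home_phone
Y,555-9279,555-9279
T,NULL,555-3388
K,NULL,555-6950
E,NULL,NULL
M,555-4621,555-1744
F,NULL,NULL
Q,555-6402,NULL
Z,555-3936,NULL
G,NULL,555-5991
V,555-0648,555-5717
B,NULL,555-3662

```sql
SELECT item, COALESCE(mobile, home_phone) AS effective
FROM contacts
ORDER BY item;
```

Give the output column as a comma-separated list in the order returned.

555-3662, NULL, NULL, 555-5991, 555-6950, 555-4621, 555-6402, 555-3388, 555-0648, 555-9279, 555-3936

item=B: mobile=NULL, home_phone=555-3662 → 555-3662
item=E: mobile=NULL, home_phone=NULL (all NULL) → NULL
item=F: mobile=NULL, home_phone=NULL (all NULL) → NULL
item=G: mobile=NULL, home_phone=555-5991 → 555-5991
item=K: mobile=NULL, home_phone=555-6950 → 555-6950
item=M: mobile=555-4621 → 555-4621
item=Q: mobile=555-6402 → 555-6402
item=T: mobile=NULL, home_phone=555-3388 → 555-3388
item=V: mobile=555-0648 → 555-0648
item=Y: mobile=555-9279 → 555-9279
item=Z: mobile=555-3936 → 555-3936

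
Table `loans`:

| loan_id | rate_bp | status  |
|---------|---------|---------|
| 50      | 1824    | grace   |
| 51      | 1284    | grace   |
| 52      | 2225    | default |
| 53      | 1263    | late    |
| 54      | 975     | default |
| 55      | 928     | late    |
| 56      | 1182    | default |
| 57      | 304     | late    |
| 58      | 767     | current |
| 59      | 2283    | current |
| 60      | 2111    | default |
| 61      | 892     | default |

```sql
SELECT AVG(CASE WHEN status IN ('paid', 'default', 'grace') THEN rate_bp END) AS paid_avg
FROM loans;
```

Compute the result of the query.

1499

loan_id=50: ✓ → 1824
loan_id=51: ✓ → 1284
loan_id=52: ✓ → 2225
loan_id=53: ✗
loan_id=54: ✓ → 975
loan_id=55: ✗
loan_id=56: ✓ → 1182
loan_id=57: ✗
loan_id=58: ✗
loan_id=59: ✗
loan_id=60: ✓ → 2111
loan_id=61: ✓ → 892
paid_avg = (1824 + 1284 + 2225 + 975 + 1182 + 2111 + 892) / 7 = 1499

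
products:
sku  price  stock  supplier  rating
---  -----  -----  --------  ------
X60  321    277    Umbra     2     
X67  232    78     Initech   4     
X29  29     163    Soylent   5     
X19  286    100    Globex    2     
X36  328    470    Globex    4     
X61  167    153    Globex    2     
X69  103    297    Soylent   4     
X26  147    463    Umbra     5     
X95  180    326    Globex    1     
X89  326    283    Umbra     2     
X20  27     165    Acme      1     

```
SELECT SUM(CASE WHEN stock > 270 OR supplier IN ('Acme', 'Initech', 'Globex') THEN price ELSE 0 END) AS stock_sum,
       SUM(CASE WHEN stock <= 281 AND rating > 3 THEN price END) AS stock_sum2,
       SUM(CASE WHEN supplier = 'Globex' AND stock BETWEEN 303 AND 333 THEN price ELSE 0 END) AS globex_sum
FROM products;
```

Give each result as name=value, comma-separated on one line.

stock_sum=2117, stock_sum2=261, globex_sum=180

[stock_sum: stock > 270 OR supplier IN ('Acme', 'Initech', 'Globex')]
sku=X60: ✓ → 321
sku=X67: ✓ → 232
sku=X29: ✗
sku=X19: ✓ → 286
sku=X36: ✓ → 328
sku=X61: ✓ → 167
sku=X69: ✓ → 103
sku=X26: ✓ → 147
sku=X95: ✓ → 180
sku=X89: ✓ → 326
sku=X20: ✓ → 27
stock_sum = 321 + 232 + 286 + 328 + 167 + 103 + 147 + 180 + 326 + 27 = 2117
—
[stock_sum2: stock <= 281 AND rating > 3]
sku=X60: ✗
sku=X67: ✓ → 232
sku=X29: ✓ → 29
sku=X19: ✗
sku=X36: ✗
sku=X61: ✗
sku=X69: ✗
sku=X26: ✗
sku=X95: ✗
sku=X89: ✗
sku=X20: ✗
stock_sum2 = 232 + 29 = 261
—
[globex_sum: supplier = 'Globex' AND stock BETWEEN 303 AND 333]
sku=X60: ✗
sku=X67: ✗
sku=X29: ✗
sku=X19: ✗
sku=X36: ✗
sku=X61: ✗
sku=X69: ✗
sku=X26: ✗
sku=X95: ✓ → 180
sku=X89: ✗
sku=X20: ✗
globex_sum = 180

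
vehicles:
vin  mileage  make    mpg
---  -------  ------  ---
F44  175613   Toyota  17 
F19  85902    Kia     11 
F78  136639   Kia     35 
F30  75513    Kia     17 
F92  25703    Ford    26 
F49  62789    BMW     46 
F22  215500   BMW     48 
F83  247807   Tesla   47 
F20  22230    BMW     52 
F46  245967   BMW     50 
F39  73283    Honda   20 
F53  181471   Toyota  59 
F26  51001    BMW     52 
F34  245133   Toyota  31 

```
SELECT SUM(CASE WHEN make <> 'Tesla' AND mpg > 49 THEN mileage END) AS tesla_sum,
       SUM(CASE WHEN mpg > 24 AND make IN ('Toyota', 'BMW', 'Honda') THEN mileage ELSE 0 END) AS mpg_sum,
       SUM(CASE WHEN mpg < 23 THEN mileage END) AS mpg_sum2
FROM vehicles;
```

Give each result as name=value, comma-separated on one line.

[tesla_sum: make <> 'Tesla' AND mpg > 49]
vin=F44: ✗
vin=F19: ✗
vin=F78: ✗
vin=F30: ✗
vin=F92: ✗
vin=F49: ✗
vin=F22: ✗
vin=F83: ✗
vin=F20: ✓ → 22230
vin=F46: ✓ → 245967
vin=F39: ✗
vin=F53: ✓ → 181471
vin=F26: ✓ → 51001
vin=F34: ✗
tesla_sum = 22230 + 245967 + 181471 + 51001 = 500669
—
[mpg_sum: mpg > 24 AND make IN ('Toyota', 'BMW', 'Honda')]
vin=F44: ✗
vin=F19: ✗
vin=F78: ✗
vin=F30: ✗
vin=F92: ✗
vin=F49: ✓ → 62789
vin=F22: ✓ → 215500
vin=F83: ✗
vin=F20: ✓ → 22230
vin=F46: ✓ → 245967
vin=F39: ✗
vin=F53: ✓ → 181471
vin=F26: ✓ → 51001
vin=F34: ✓ → 245133
mpg_sum = 62789 + 215500 + 22230 + 245967 + 181471 + 51001 + 245133 = 1024091
—
[mpg_sum2: mpg < 23]
vin=F44: ✓ → 175613
vin=F19: ✓ → 85902
vin=F78: ✗
vin=F30: ✓ → 75513
vin=F92: ✗
vin=F49: ✗
vin=F22: ✗
vin=F83: ✗
vin=F20: ✗
vin=F46: ✗
vin=F39: ✓ → 73283
vin=F53: ✗
vin=F26: ✗
vin=F34: ✗
mpg_sum2 = 175613 + 85902 + 75513 + 73283 = 410311

tesla_sum=500669, mpg_sum=1024091, mpg_sum2=410311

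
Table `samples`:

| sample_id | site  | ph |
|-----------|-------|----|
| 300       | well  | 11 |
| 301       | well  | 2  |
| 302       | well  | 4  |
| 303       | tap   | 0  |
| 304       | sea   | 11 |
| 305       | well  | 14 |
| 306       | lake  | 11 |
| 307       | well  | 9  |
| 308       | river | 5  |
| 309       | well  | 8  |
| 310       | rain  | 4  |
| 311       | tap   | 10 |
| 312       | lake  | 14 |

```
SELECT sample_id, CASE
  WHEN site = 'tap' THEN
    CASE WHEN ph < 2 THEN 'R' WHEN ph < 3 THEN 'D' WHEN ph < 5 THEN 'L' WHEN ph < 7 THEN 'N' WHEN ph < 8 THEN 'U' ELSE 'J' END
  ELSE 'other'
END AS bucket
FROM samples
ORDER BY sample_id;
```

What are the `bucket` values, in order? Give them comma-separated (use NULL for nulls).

sample_id=300: site='well' → outer ELSE → other
sample_id=301: site='well' → outer ELSE → other
sample_id=302: site='well' → outer ELSE → other
sample_id=303: site='tap' → inner[ph < 2] → R
sample_id=304: site='sea' → outer ELSE → other
sample_id=305: site='well' → outer ELSE → other
sample_id=306: site='lake' → outer ELSE → other
sample_id=307: site='well' → outer ELSE → other
sample_id=308: site='river' → outer ELSE → other
sample_id=309: site='well' → outer ELSE → other
sample_id=310: site='rain' → outer ELSE → other
sample_id=311: site='tap' → inner[ELSE] → J
sample_id=312: site='lake' → outer ELSE → other

other, other, other, R, other, other, other, other, other, other, other, J, other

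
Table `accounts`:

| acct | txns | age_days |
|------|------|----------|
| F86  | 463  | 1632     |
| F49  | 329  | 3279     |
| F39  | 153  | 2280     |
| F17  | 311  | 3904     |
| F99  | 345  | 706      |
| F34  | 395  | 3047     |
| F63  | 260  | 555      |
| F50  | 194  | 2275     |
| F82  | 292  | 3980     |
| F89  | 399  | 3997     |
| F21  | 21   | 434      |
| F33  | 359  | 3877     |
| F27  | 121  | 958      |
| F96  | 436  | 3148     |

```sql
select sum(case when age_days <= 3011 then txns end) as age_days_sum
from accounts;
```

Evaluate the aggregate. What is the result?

1557

acct=F86: ✓ → 463
acct=F49: ✗
acct=F39: ✓ → 153
acct=F17: ✗
acct=F99: ✓ → 345
acct=F34: ✗
acct=F63: ✓ → 260
acct=F50: ✓ → 194
acct=F82: ✗
acct=F89: ✗
acct=F21: ✓ → 21
acct=F33: ✗
acct=F27: ✓ → 121
acct=F96: ✗
age_days_sum = 463 + 153 + 345 + 260 + 194 + 21 + 121 = 1557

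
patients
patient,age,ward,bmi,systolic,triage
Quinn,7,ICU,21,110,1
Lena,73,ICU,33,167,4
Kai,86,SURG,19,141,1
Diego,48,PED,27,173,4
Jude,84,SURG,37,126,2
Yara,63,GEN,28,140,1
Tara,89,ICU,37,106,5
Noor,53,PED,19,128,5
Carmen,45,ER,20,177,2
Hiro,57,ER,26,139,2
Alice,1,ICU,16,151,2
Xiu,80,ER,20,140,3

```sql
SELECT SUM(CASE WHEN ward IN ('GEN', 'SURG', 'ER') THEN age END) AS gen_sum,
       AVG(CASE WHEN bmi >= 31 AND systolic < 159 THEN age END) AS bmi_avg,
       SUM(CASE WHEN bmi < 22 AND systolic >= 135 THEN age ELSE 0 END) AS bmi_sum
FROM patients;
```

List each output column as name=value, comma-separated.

[gen_sum: ward IN ('GEN', 'SURG', 'ER')]
patient=Quinn: ✗
patient=Lena: ✗
patient=Kai: ✓ → 86
patient=Diego: ✗
patient=Jude: ✓ → 84
patient=Yara: ✓ → 63
patient=Tara: ✗
patient=Noor: ✗
patient=Carmen: ✓ → 45
patient=Hiro: ✓ → 57
patient=Alice: ✗
patient=Xiu: ✓ → 80
gen_sum = 86 + 84 + 63 + 45 + 57 + 80 = 415
—
[bmi_avg: bmi >= 31 AND systolic < 159]
patient=Quinn: ✗
patient=Lena: ✗
patient=Kai: ✗
patient=Diego: ✗
patient=Jude: ✓ → 84
patient=Yara: ✗
patient=Tara: ✓ → 89
patient=Noor: ✗
patient=Carmen: ✗
patient=Hiro: ✗
patient=Alice: ✗
patient=Xiu: ✗
bmi_avg = (84 + 89) / 2 = 86.5
—
[bmi_sum: bmi < 22 AND systolic >= 135]
patient=Quinn: ✗
patient=Lena: ✗
patient=Kai: ✓ → 86
patient=Diego: ✗
patient=Jude: ✗
patient=Yara: ✗
patient=Tara: ✗
patient=Noor: ✗
patient=Carmen: ✓ → 45
patient=Hiro: ✗
patient=Alice: ✓ → 1
patient=Xiu: ✓ → 80
bmi_sum = 86 + 45 + 1 + 80 = 212

gen_sum=415, bmi_avg=86.5, bmi_sum=212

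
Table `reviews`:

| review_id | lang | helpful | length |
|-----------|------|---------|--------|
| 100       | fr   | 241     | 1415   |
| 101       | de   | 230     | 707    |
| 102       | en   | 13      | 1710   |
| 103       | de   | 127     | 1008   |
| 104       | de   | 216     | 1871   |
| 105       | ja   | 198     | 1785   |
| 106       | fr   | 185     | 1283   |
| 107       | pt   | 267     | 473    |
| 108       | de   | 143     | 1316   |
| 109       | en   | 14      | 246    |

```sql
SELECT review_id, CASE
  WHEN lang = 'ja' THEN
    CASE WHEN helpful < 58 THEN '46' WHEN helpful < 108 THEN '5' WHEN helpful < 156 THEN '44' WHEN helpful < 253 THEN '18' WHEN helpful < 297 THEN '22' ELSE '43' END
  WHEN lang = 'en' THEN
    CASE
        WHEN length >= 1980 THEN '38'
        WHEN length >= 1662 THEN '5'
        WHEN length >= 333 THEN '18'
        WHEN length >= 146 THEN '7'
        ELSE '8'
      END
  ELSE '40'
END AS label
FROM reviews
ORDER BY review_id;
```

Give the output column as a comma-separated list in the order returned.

40, 40, 5, 40, 40, 18, 40, 40, 40, 7

review_id=100: lang='fr' → outer ELSE → 40
review_id=101: lang='de' → outer ELSE → 40
review_id=102: lang='en' → inner[length >= 1662] → 5
review_id=103: lang='de' → outer ELSE → 40
review_id=104: lang='de' → outer ELSE → 40
review_id=105: lang='ja' → inner[helpful < 253] → 18
review_id=106: lang='fr' → outer ELSE → 40
review_id=107: lang='pt' → outer ELSE → 40
review_id=108: lang='de' → outer ELSE → 40
review_id=109: lang='en' → inner[length >= 146] → 7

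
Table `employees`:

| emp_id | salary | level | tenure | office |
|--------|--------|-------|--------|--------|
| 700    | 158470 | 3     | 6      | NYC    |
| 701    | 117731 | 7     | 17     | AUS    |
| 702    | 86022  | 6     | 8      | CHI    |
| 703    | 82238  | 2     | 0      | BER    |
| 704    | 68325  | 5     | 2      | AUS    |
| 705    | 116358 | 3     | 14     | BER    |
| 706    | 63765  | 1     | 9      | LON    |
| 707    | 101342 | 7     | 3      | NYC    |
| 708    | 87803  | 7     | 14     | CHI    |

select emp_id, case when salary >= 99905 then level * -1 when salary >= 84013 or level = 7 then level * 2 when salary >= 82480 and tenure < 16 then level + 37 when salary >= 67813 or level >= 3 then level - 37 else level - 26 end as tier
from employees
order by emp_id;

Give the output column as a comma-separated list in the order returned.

-3, -7, 12, -35, -32, -3, -25, -7, 14

emp_id=700: salary >= 99905 → -3
emp_id=701: salary >= 99905 → -7
emp_id=702: salary >= 84013 or level = 7 → 12
emp_id=703: salary >= 67813 or level >= 3 → -35
emp_id=704: salary >= 67813 or level >= 3 → -32
emp_id=705: salary >= 99905 → -3
emp_id=706: ELSE → -25
emp_id=707: salary >= 99905 → -7
emp_id=708: salary >= 84013 or level = 7 → 14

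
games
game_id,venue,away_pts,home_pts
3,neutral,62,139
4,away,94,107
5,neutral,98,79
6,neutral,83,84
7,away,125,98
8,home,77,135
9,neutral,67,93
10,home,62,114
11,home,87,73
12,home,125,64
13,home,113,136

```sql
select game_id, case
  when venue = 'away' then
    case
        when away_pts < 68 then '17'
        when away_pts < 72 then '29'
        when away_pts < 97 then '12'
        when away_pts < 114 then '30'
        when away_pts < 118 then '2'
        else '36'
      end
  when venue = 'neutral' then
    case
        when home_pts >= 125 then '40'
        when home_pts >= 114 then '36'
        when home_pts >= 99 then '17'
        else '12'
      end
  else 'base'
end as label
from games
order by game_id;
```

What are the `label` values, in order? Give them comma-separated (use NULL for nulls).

40, 12, 12, 12, 36, base, 12, base, base, base, base

game_id=3: venue='neutral' → inner[home_pts >= 125] → 40
game_id=4: venue='away' → inner[away_pts < 97] → 12
game_id=5: venue='neutral' → inner[ELSE] → 12
game_id=6: venue='neutral' → inner[ELSE] → 12
game_id=7: venue='away' → inner[ELSE] → 36
game_id=8: venue='home' → outer ELSE → base
game_id=9: venue='neutral' → inner[ELSE] → 12
game_id=10: venue='home' → outer ELSE → base
game_id=11: venue='home' → outer ELSE → base
game_id=12: venue='home' → outer ELSE → base
game_id=13: venue='home' → outer ELSE → base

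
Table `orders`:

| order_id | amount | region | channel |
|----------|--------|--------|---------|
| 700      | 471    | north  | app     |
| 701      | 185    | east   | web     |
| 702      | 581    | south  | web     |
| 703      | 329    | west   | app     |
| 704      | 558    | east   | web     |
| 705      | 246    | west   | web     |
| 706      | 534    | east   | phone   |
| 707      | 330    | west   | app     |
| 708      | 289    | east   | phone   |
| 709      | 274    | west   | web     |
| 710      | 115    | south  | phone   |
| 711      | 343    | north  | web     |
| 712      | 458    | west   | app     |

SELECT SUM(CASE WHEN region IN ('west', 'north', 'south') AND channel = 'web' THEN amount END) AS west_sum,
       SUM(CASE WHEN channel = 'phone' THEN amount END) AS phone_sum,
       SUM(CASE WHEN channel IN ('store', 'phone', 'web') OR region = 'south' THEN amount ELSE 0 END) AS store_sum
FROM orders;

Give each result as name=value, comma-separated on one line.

west_sum=1444, phone_sum=938, store_sum=3125

[west_sum: region IN ('west', 'north', 'south') AND channel = 'web']
order_id=700: ✗
order_id=701: ✗
order_id=702: ✓ → 581
order_id=703: ✗
order_id=704: ✗
order_id=705: ✓ → 246
order_id=706: ✗
order_id=707: ✗
order_id=708: ✗
order_id=709: ✓ → 274
order_id=710: ✗
order_id=711: ✓ → 343
order_id=712: ✗
west_sum = 581 + 246 + 274 + 343 = 1444
—
[phone_sum: channel = 'phone']
order_id=700: ✗
order_id=701: ✗
order_id=702: ✗
order_id=703: ✗
order_id=704: ✗
order_id=705: ✗
order_id=706: ✓ → 534
order_id=707: ✗
order_id=708: ✓ → 289
order_id=709: ✗
order_id=710: ✓ → 115
order_id=711: ✗
order_id=712: ✗
phone_sum = 534 + 289 + 115 = 938
—
[store_sum: channel IN ('store', 'phone', 'web') OR region = 'south']
order_id=700: ✗
order_id=701: ✓ → 185
order_id=702: ✓ → 581
order_id=703: ✗
order_id=704: ✓ → 558
order_id=705: ✓ → 246
order_id=706: ✓ → 534
order_id=707: ✗
order_id=708: ✓ → 289
order_id=709: ✓ → 274
order_id=710: ✓ → 115
order_id=711: ✓ → 343
order_id=712: ✗
store_sum = 185 + 581 + 558 + 246 + 534 + 289 + 274 + 115 + 343 = 3125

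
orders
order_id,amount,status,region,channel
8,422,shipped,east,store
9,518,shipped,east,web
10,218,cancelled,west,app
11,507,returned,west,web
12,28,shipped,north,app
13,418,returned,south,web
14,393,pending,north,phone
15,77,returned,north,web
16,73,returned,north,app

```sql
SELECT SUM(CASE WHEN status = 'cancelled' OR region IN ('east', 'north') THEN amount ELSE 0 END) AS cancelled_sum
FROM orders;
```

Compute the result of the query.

order_id=8: ✓ → 422
order_id=9: ✓ → 518
order_id=10: ✓ → 218
order_id=11: ✗
order_id=12: ✓ → 28
order_id=13: ✗
order_id=14: ✓ → 393
order_id=15: ✓ → 77
order_id=16: ✓ → 73
cancelled_sum = 422 + 518 + 218 + 28 + 393 + 77 + 73 = 1729

1729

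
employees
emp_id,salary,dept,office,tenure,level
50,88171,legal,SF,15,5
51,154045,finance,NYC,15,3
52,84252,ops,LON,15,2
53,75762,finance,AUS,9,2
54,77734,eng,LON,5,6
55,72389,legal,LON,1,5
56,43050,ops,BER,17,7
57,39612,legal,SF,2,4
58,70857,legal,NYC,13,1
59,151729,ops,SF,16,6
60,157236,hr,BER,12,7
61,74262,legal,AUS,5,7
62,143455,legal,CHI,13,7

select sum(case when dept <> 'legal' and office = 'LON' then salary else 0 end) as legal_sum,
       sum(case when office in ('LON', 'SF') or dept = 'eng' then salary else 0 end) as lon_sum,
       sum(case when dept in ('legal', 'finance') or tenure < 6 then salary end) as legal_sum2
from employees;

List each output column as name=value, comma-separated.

[legal_sum: dept <> 'legal' and office = 'LON']
emp_id=50: ✗
emp_id=51: ✗
emp_id=52: ✓ → 84252
emp_id=53: ✗
emp_id=54: ✓ → 77734
emp_id=55: ✗
emp_id=56: ✗
emp_id=57: ✗
emp_id=58: ✗
emp_id=59: ✗
emp_id=60: ✗
emp_id=61: ✗
emp_id=62: ✗
legal_sum = 84252 + 77734 = 161986
—
[lon_sum: office in ('LON', 'SF') or dept = 'eng']
emp_id=50: ✓ → 88171
emp_id=51: ✗
emp_id=52: ✓ → 84252
emp_id=53: ✗
emp_id=54: ✓ → 77734
emp_id=55: ✓ → 72389
emp_id=56: ✗
emp_id=57: ✓ → 39612
emp_id=58: ✗
emp_id=59: ✓ → 151729
emp_id=60: ✗
emp_id=61: ✗
emp_id=62: ✗
lon_sum = 88171 + 84252 + 77734 + 72389 + 39612 + 151729 = 513887
—
[legal_sum2: dept in ('legal', 'finance') or tenure < 6]
emp_id=50: ✓ → 88171
emp_id=51: ✓ → 154045
emp_id=52: ✗
emp_id=53: ✓ → 75762
emp_id=54: ✓ → 77734
emp_id=55: ✓ → 72389
emp_id=56: ✗
emp_id=57: ✓ → 39612
emp_id=58: ✓ → 70857
emp_id=59: ✗
emp_id=60: ✗
emp_id=61: ✓ → 74262
emp_id=62: ✓ → 143455
legal_sum2 = 88171 + 154045 + 75762 + 77734 + 72389 + 39612 + 70857 + 74262 + 143455 = 796287

legal_sum=161986, lon_sum=513887, legal_sum2=796287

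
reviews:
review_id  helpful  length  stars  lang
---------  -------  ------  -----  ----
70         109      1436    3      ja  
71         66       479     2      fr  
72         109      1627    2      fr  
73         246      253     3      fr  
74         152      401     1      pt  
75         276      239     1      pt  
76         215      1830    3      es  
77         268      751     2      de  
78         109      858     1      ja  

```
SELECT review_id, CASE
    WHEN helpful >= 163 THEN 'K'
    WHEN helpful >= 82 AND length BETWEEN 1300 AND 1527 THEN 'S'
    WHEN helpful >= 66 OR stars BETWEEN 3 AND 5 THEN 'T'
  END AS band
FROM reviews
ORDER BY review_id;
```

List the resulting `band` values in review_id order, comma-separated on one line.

S, T, T, K, T, K, K, K, T

review_id=70: helpful >= 82 AND length BETWEEN 1300 AND 1527 → S
review_id=71: helpful >= 66 OR stars BETWEEN 3 AND 5 → T
review_id=72: helpful >= 66 OR stars BETWEEN 3 AND 5 → T
review_id=73: helpful >= 163 → K
review_id=74: helpful >= 66 OR stars BETWEEN 3 AND 5 → T
review_id=75: helpful >= 163 → K
review_id=76: helpful >= 163 → K
review_id=77: helpful >= 163 → K
review_id=78: helpful >= 66 OR stars BETWEEN 3 AND 5 → T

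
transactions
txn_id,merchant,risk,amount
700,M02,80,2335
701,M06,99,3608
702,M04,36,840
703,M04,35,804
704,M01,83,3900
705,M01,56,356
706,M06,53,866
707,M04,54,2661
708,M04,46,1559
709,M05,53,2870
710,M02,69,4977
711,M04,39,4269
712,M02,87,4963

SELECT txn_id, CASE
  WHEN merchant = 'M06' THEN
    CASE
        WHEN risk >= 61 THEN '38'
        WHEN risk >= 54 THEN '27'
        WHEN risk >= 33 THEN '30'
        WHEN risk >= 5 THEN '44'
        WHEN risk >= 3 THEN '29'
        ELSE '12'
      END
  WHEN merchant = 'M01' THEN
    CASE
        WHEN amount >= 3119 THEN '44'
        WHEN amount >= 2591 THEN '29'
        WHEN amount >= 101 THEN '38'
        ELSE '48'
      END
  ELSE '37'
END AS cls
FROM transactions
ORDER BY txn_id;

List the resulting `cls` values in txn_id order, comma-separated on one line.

37, 38, 37, 37, 44, 38, 30, 37, 37, 37, 37, 37, 37

txn_id=700: merchant='M02' → outer ELSE → 37
txn_id=701: merchant='M06' → inner[risk >= 61] → 38
txn_id=702: merchant='M04' → outer ELSE → 37
txn_id=703: merchant='M04' → outer ELSE → 37
txn_id=704: merchant='M01' → inner[amount >= 3119] → 44
txn_id=705: merchant='M01' → inner[amount >= 101] → 38
txn_id=706: merchant='M06' → inner[risk >= 33] → 30
txn_id=707: merchant='M04' → outer ELSE → 37
txn_id=708: merchant='M04' → outer ELSE → 37
txn_id=709: merchant='M05' → outer ELSE → 37
txn_id=710: merchant='M02' → outer ELSE → 37
txn_id=711: merchant='M04' → outer ELSE → 37
txn_id=712: merchant='M02' → outer ELSE → 37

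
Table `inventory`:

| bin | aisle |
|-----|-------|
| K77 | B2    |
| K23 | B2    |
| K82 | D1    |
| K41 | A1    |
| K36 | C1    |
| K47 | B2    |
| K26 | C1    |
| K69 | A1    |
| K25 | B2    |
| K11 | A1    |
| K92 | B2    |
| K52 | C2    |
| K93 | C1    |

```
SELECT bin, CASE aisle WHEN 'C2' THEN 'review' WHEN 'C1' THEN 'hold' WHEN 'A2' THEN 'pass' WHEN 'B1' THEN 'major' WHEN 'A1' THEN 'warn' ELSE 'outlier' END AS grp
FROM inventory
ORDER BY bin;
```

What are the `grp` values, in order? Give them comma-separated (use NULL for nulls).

warn, outlier, outlier, hold, hold, warn, outlier, review, warn, outlier, outlier, outlier, hold

bin=K11: aisle='A1' → warn
bin=K23: ELSE → outlier
bin=K25: ELSE → outlier
bin=K26: aisle='C1' → hold
bin=K36: aisle='C1' → hold
bin=K41: aisle='A1' → warn
bin=K47: ELSE → outlier
bin=K52: aisle='C2' → review
bin=K69: aisle='A1' → warn
bin=K77: ELSE → outlier
bin=K82: ELSE → outlier
bin=K92: ELSE → outlier
bin=K93: aisle='C1' → hold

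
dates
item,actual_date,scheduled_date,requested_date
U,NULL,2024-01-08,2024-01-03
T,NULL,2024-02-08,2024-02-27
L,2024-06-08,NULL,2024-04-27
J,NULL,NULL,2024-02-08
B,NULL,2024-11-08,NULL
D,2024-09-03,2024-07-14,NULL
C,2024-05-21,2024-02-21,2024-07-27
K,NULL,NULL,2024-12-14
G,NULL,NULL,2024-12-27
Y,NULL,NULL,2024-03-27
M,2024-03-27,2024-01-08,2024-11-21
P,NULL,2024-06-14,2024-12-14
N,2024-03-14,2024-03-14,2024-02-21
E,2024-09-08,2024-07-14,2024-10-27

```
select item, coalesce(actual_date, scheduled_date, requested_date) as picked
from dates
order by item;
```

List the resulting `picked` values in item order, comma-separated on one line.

item=B: actual_date=NULL, scheduled_date=2024-11-08 → 2024-11-08
item=C: actual_date=2024-05-21 → 2024-05-21
item=D: actual_date=2024-09-03 → 2024-09-03
item=E: actual_date=2024-09-08 → 2024-09-08
item=G: actual_date=NULL, scheduled_date=NULL, requested_date=2024-12-27 → 2024-12-27
item=J: actual_date=NULL, scheduled_date=NULL, requested_date=2024-02-08 → 2024-02-08
item=K: actual_date=NULL, scheduled_date=NULL, requested_date=2024-12-14 → 2024-12-14
item=L: actual_date=2024-06-08 → 2024-06-08
item=M: actual_date=2024-03-27 → 2024-03-27
item=N: actual_date=2024-03-14 → 2024-03-14
item=P: actual_date=NULL, scheduled_date=2024-06-14 → 2024-06-14
item=T: actual_date=NULL, scheduled_date=2024-02-08 → 2024-02-08
item=U: actual_date=NULL, scheduled_date=2024-01-08 → 2024-01-08
item=Y: actual_date=NULL, scheduled_date=NULL, requested_date=2024-03-27 → 2024-03-27

2024-11-08, 2024-05-21, 2024-09-03, 2024-09-08, 2024-12-27, 2024-02-08, 2024-12-14, 2024-06-08, 2024-03-27, 2024-03-14, 2024-06-14, 2024-02-08, 2024-01-08, 2024-03-27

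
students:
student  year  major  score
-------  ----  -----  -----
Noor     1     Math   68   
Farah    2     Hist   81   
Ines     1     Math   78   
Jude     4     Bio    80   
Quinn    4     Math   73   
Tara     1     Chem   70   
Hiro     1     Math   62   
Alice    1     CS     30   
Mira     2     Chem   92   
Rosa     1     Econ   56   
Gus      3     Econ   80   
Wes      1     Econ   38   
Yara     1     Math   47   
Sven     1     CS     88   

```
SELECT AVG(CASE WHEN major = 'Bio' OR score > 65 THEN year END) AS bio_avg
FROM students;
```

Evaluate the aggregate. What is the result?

2.1111111111

student=Noor: ✓ → 1
student=Farah: ✓ → 2
student=Ines: ✓ → 1
student=Jude: ✓ → 4
student=Quinn: ✓ → 4
student=Tara: ✓ → 1
student=Hiro: ✗
student=Alice: ✗
student=Mira: ✓ → 2
student=Rosa: ✗
student=Gus: ✓ → 3
student=Wes: ✗
student=Yara: ✗
student=Sven: ✓ → 1
bio_avg = (1 + 2 + 1 + 4 + 4 + 1 + 2 + 3 + 1) / 9 = 2.1111111111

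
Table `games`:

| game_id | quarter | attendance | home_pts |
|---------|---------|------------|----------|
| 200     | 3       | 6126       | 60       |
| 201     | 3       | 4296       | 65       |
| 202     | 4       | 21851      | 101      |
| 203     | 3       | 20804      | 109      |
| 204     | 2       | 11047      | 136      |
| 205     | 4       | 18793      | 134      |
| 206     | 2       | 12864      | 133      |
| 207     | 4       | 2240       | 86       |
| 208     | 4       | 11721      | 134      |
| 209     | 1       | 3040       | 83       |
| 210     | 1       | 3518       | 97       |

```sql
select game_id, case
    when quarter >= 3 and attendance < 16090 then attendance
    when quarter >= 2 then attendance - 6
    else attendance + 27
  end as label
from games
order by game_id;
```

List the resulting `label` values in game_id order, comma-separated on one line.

6126, 4296, 21845, 20798, 11041, 18787, 12858, 2240, 11721, 3067, 3545

game_id=200: quarter >= 3 and attendance < 16090 → 6126
game_id=201: quarter >= 3 and attendance < 16090 → 4296
game_id=202: quarter >= 2 → 21845
game_id=203: quarter >= 2 → 20798
game_id=204: quarter >= 2 → 11041
game_id=205: quarter >= 2 → 18787
game_id=206: quarter >= 2 → 12858
game_id=207: quarter >= 3 and attendance < 16090 → 2240
game_id=208: quarter >= 3 and attendance < 16090 → 11721
game_id=209: ELSE → 3067
game_id=210: ELSE → 3545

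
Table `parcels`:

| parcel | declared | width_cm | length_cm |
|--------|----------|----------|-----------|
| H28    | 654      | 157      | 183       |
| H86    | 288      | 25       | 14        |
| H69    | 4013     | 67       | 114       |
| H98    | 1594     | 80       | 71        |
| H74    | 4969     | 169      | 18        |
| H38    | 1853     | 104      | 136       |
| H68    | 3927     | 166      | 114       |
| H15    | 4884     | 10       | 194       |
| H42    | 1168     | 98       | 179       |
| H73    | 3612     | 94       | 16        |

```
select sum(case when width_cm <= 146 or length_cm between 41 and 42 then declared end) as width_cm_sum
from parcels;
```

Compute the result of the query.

17412

parcel=H28: ✗
parcel=H86: ✓ → 288
parcel=H69: ✓ → 4013
parcel=H98: ✓ → 1594
parcel=H74: ✗
parcel=H38: ✓ → 1853
parcel=H68: ✗
parcel=H15: ✓ → 4884
parcel=H42: ✓ → 1168
parcel=H73: ✓ → 3612
width_cm_sum = 288 + 4013 + 1594 + 1853 + 4884 + 1168 + 3612 = 17412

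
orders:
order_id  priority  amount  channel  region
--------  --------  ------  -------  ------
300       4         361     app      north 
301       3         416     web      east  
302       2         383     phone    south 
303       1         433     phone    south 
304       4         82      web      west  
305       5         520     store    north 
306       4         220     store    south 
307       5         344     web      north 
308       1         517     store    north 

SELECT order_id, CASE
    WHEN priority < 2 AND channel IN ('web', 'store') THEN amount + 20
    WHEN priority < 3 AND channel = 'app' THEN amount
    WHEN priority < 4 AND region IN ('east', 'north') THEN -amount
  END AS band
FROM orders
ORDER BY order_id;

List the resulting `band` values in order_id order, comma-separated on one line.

NULL, -416, NULL, NULL, NULL, NULL, NULL, NULL, 537

order_id=300: (no match → NULL) → NULL
order_id=301: priority < 4 AND region IN ('east', 'north') → -416
order_id=302: (no match → NULL) → NULL
order_id=303: (no match → NULL) → NULL
order_id=304: (no match → NULL) → NULL
order_id=305: (no match → NULL) → NULL
order_id=306: (no match → NULL) → NULL
order_id=307: (no match → NULL) → NULL
order_id=308: priority < 2 AND channel IN ('web', 'store') → 537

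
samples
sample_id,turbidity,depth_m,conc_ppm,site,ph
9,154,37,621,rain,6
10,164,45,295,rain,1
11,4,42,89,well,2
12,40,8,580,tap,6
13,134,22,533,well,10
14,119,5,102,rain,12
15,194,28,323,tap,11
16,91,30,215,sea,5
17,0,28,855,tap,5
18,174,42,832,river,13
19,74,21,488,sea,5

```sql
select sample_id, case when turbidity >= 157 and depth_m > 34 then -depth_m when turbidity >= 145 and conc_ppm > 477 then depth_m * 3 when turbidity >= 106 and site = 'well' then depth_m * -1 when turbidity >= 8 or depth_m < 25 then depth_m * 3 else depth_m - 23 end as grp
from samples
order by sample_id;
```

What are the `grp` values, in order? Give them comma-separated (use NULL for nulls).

sample_id=9: turbidity >= 145 and conc_ppm > 477 → 111
sample_id=10: turbidity >= 157 and depth_m > 34 → -45
sample_id=11: ELSE → 19
sample_id=12: turbidity >= 8 or depth_m < 25 → 24
sample_id=13: turbidity >= 106 and site = 'well' → -22
sample_id=14: turbidity >= 8 or depth_m < 25 → 15
sample_id=15: turbidity >= 8 or depth_m < 25 → 84
sample_id=16: turbidity >= 8 or depth_m < 25 → 90
sample_id=17: ELSE → 5
sample_id=18: turbidity >= 157 and depth_m > 34 → -42
sample_id=19: turbidity >= 8 or depth_m < 25 → 63

111, -45, 19, 24, -22, 15, 84, 90, 5, -42, 63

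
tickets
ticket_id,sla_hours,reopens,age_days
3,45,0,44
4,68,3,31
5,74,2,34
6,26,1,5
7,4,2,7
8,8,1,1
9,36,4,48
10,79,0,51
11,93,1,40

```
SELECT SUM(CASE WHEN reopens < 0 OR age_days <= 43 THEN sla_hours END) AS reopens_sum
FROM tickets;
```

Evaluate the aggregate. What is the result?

ticket_id=3: ✗
ticket_id=4: ✓ → 68
ticket_id=5: ✓ → 74
ticket_id=6: ✓ → 26
ticket_id=7: ✓ → 4
ticket_id=8: ✓ → 8
ticket_id=9: ✗
ticket_id=10: ✗
ticket_id=11: ✓ → 93
reopens_sum = 68 + 74 + 26 + 4 + 8 + 93 = 273

273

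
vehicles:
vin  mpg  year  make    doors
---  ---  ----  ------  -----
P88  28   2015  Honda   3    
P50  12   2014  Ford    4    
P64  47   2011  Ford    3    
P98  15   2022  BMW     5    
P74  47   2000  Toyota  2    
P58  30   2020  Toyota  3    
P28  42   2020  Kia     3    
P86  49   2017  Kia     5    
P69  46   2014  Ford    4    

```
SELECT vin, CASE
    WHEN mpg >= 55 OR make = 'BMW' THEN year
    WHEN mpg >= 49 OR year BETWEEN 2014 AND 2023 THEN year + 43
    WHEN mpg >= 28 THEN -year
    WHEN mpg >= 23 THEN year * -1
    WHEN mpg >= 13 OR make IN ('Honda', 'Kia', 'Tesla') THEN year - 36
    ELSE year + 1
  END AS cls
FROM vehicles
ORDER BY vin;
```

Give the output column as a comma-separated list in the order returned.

2063, 2057, 2063, -2011, 2057, -2000, 2060, 2058, 2022

vin=P28: mpg >= 49 OR year BETWEEN 2014 AND 2023 → 2063
vin=P50: mpg >= 49 OR year BETWEEN 2014 AND 2023 → 2057
vin=P58: mpg >= 49 OR year BETWEEN 2014 AND 2023 → 2063
vin=P64: mpg >= 28 → -2011
vin=P69: mpg >= 49 OR year BETWEEN 2014 AND 2023 → 2057
vin=P74: mpg >= 28 → -2000
vin=P86: mpg >= 49 OR year BETWEEN 2014 AND 2023 → 2060
vin=P88: mpg >= 49 OR year BETWEEN 2014 AND 2023 → 2058
vin=P98: mpg >= 55 OR make = 'BMW' → 2022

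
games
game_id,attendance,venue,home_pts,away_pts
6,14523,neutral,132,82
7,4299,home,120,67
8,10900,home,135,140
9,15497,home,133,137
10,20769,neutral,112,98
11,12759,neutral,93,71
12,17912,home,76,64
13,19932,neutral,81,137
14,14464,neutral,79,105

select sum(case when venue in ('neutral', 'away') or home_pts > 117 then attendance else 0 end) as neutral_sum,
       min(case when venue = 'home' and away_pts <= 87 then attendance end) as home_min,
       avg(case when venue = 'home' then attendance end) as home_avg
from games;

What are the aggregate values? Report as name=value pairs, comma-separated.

neutral_sum=113143, home_min=4299, home_avg=12152

[neutral_sum: venue in ('neutral', 'away') or home_pts > 117]
game_id=6: ✓ → 14523
game_id=7: ✓ → 4299
game_id=8: ✓ → 10900
game_id=9: ✓ → 15497
game_id=10: ✓ → 20769
game_id=11: ✓ → 12759
game_id=12: ✗
game_id=13: ✓ → 19932
game_id=14: ✓ → 14464
neutral_sum = 14523 + 4299 + 10900 + 15497 + 20769 + 12759 + 19932 + 14464 = 113143
—
[home_min: venue = 'home' and away_pts <= 87]
game_id=6: ✗
game_id=7: ✓ → 4299
game_id=8: ✗
game_id=9: ✗
game_id=10: ✗
game_id=11: ✗
game_id=12: ✓ → 17912
game_id=13: ✗
game_id=14: ✗
home_min = MIN(4299, 17912) = 4299
—
[home_avg: venue = 'home']
game_id=6: ✗
game_id=7: ✓ → 4299
game_id=8: ✓ → 10900
game_id=9: ✓ → 15497
game_id=10: ✗
game_id=11: ✗
game_id=12: ✓ → 17912
game_id=13: ✗
game_id=14: ✗
home_avg = (4299 + 10900 + 15497 + 17912) / 4 = 12152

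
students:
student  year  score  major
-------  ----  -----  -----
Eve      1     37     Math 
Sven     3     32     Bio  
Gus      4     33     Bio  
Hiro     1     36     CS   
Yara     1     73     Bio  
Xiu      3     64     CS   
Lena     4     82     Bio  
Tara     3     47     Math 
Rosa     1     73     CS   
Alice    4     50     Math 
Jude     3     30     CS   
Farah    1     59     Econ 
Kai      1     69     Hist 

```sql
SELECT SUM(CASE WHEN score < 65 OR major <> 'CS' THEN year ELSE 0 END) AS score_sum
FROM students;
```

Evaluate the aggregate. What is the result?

29

student=Eve: ✓ → 1
student=Sven: ✓ → 3
student=Gus: ✓ → 4
student=Hiro: ✓ → 1
student=Yara: ✓ → 1
student=Xiu: ✓ → 3
student=Lena: ✓ → 4
student=Tara: ✓ → 3
student=Rosa: ✗
student=Alice: ✓ → 4
student=Jude: ✓ → 3
student=Farah: ✓ → 1
student=Kai: ✓ → 1
score_sum = 1 + 3 + 4 + 1 + 1 + 3 + 4 + 3 + 4 + 3 + 1 + 1 = 29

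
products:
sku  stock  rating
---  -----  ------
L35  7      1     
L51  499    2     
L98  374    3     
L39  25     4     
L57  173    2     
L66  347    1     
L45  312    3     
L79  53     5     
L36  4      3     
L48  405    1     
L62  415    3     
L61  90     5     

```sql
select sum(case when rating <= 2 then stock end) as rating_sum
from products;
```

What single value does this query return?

1431

sku=L35: ✓ → 7
sku=L51: ✓ → 499
sku=L98: ✗
sku=L39: ✗
sku=L57: ✓ → 173
sku=L66: ✓ → 347
sku=L45: ✗
sku=L79: ✗
sku=L36: ✗
sku=L48: ✓ → 405
sku=L62: ✗
sku=L61: ✗
rating_sum = 7 + 499 + 173 + 347 + 405 = 1431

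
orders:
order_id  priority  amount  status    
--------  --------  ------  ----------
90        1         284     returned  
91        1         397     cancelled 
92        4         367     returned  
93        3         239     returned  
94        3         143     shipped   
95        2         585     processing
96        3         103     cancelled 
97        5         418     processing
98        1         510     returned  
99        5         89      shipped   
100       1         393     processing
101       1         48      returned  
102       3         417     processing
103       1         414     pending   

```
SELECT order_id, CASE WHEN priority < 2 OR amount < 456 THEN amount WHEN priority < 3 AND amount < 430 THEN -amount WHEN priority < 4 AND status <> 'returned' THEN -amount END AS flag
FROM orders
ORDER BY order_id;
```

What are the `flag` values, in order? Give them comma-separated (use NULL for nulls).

284, 397, 367, 239, 143, -585, 103, 418, 510, 89, 393, 48, 417, 414

order_id=90: priority < 2 OR amount < 456 → 284
order_id=91: priority < 2 OR amount < 456 → 397
order_id=92: priority < 2 OR amount < 456 → 367
order_id=93: priority < 2 OR amount < 456 → 239
order_id=94: priority < 2 OR amount < 456 → 143
order_id=95: priority < 4 AND status <> 'returned' → -585
order_id=96: priority < 2 OR amount < 456 → 103
order_id=97: priority < 2 OR amount < 456 → 418
order_id=98: priority < 2 OR amount < 456 → 510
order_id=99: priority < 2 OR amount < 456 → 89
order_id=100: priority < 2 OR amount < 456 → 393
order_id=101: priority < 2 OR amount < 456 → 48
order_id=102: priority < 2 OR amount < 456 → 417
order_id=103: priority < 2 OR amount < 456 → 414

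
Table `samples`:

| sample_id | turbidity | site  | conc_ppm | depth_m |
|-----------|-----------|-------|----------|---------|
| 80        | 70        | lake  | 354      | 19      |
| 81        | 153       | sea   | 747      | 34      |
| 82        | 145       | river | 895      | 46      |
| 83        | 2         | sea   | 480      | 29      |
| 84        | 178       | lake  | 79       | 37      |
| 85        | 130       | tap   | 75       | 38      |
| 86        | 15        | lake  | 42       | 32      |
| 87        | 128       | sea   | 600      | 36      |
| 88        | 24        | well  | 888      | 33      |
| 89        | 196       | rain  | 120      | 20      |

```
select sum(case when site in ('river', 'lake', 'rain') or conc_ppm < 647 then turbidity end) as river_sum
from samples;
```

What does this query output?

864

sample_id=80: ✓ → 70
sample_id=81: ✗
sample_id=82: ✓ → 145
sample_id=83: ✓ → 2
sample_id=84: ✓ → 178
sample_id=85: ✓ → 130
sample_id=86: ✓ → 15
sample_id=87: ✓ → 128
sample_id=88: ✗
sample_id=89: ✓ → 196
river_sum = 70 + 145 + 2 + 178 + 130 + 15 + 128 + 196 = 864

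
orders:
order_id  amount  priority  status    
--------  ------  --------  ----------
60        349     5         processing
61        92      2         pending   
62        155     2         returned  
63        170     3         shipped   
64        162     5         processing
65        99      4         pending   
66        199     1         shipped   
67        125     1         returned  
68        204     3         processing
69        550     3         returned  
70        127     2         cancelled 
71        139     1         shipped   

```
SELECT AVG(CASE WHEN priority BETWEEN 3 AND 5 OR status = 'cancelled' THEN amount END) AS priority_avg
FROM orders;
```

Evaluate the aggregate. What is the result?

237.2857142857

order_id=60: ✓ → 349
order_id=61: ✗
order_id=62: ✗
order_id=63: ✓ → 170
order_id=64: ✓ → 162
order_id=65: ✓ → 99
order_id=66: ✗
order_id=67: ✗
order_id=68: ✓ → 204
order_id=69: ✓ → 550
order_id=70: ✓ → 127
order_id=71: ✗
priority_avg = (349 + 170 + 162 + 99 + 204 + 550 + 127) / 7 = 237.2857142857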